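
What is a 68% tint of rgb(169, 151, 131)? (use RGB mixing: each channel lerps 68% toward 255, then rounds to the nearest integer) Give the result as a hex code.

Lerp each channel 68% toward 255:
  R: 169 + 58.48 = 227.48 → 227
  G: 151 + 0.68×(255−151) = 151 + 70.72 = 221.72 → 222
  B: 131 + 0.68×(255−131) = 131 + 84.32 = 215.32 → 215
rgb(227, 222, 215) = #E3DED7.

#E3DED7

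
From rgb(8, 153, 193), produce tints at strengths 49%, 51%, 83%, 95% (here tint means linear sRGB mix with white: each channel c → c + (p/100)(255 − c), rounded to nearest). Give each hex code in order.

#81cbdf, #86cde1, #d5eef4, #f3fafc

49%: (8 + 121.03 = 129.03→129, 153 + 49.98 = 202.98→203, 193 + 30.38 = 223.38→223) → #81cbdf
51%: (8 + 125.97 = 133.97→134, 153 + 52.02 = 205.02→205, 193 + 31.62 = 224.62→225) → #86cde1
83%: (8 + 205.01 = 213.01→213, 153 + 84.66 = 237.66→238, 193 + 51.46 = 244.46→244) → #d5eef4
95%: (8 + 234.65 = 242.65→243, 153 + 96.9 = 249.9→250, 193 + 58.9 = 251.9→252) → #f3fafc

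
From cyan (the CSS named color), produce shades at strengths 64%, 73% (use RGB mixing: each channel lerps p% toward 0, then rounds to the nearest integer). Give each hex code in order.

#005c5c, #004545

CSS cyan is rgb(0, 255, 255).
64%: (0→0, 255 − 163.2 = 91.8→92, 255 − 163.2 = 91.8→92) → #005c5c
73%: (0→0, 255 − 186.15 = 68.85→69, 255 − 186.15 = 68.85→69) → #004545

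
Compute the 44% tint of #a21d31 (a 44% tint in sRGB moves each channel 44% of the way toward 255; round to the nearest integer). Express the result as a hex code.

#cb808c

#a21d31 is rgb(162, 29, 49).
Lerp each channel 44% toward 255:
  R: 162 + 40.92 = 202.92 → 203
  G: 29 + 99.44 = 128.44 → 128
  B: 49 + 90.64 = 139.64 → 140
rgb(203, 128, 140) = #cb808c.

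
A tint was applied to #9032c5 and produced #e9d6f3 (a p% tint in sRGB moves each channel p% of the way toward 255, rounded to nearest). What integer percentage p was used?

80%

#9032c5 is rgb(144, 50, 197); #e9d6f3 is rgb(233, 214, 243).
On the G channel (widest range): 214 ≈ 50 + (p/100)(255 − 50), so p ≈ 100×(214 − 50)/(255 − 50) = 16400/205 = 80.00.
p = 80 reproduces all three channels after rounding.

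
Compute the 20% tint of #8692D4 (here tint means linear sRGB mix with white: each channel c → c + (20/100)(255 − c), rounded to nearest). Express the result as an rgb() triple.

#8692D4 is rgb(134, 146, 212).
Lerp each channel 20% toward 255:
  R: 134 + 0.2×(255−134) = 134 + 24.2 = 158.2 → 158
  G: 146 + 21.8 = 167.8 → 168
  B: 212 + 0.2×(255−212) = 212 + 8.6 = 220.6 → 221

rgb(158, 168, 221)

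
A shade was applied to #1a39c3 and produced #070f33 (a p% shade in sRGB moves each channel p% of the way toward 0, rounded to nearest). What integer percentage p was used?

#1a39c3 is rgb(26, 57, 195); #070f33 is rgb(7, 15, 51).
On the B channel (widest range): 51 ≈ 195 + (p/100)(0 − 195), so p ≈ 100×(51 − 195)/(0 − 195) = -14400/-195 = 73.85.
p = 74 reproduces all three channels after rounding.

74%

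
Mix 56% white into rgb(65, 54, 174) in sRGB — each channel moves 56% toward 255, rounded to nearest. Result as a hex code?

A 56% tint moves each channel 56% toward 255:
  R: 65 + 106.4 = 171.4 → 171
  G: 54 + 112.56 = 166.56 → 167
  B: 174 + 45.36 = 219.36 → 219
rgb(171, 167, 219) = #ABA7DB.

#ABA7DB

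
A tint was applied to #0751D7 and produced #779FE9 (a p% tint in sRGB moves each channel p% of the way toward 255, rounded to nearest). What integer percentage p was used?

45%

#0751D7 is rgb(7, 81, 215); #779FE9 is rgb(119, 159, 233).
On the R channel (widest range): 119 ≈ 7 + (p/100)(255 − 7), so p ≈ 100×(119 − 7)/(255 − 7) = 11200/248 = 45.16.
p = 45 reproduces all three channels after rounding.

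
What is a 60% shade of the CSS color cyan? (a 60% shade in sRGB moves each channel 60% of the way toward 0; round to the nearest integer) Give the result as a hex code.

CSS cyan is rgb(0, 255, 255).
Lerp each channel 60% toward 0:
  R: 0 + 0 = 0 → 0
  G: 255 − 153 = 102 → 102
  B: 255 − 153 = 102 → 102
rgb(0, 102, 102) = #006666.

#006666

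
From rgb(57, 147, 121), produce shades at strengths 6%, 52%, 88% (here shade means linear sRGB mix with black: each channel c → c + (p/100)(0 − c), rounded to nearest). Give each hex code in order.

#368a72, #1b473a, #07120f

6%: (57 − 3.42 = 53.58→54, 147 − 8.82 = 138.18→138, 121 − 7.26 = 113.74→114) → #368a72
52%: (57 − 29.64 = 27.36→27, 147 − 76.44 = 70.56→71, 121 − 62.92 = 58.08→58) → #1b473a
88%: (57 − 50.16 = 6.84→7, 147 − 129.36 = 17.64→18, 121 − 106.48 = 14.52→15) → #07120f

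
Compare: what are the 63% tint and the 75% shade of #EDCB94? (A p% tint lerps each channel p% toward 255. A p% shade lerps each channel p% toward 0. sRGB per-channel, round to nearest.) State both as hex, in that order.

#EDCB94 is rgb(237, 203, 148).
63% tint:
  R: 237 + 0.63×(255−237) = 237 + 11.34 = 248.34 → 248
  G: 203 + 32.76 = 235.76 → 236
  B: 148 + 0.63×(255−148) = 148 + 67.41 = 215.41 → 215
  → #F8ECD7
75% shade:
  R: 237 − 177.75 = 59.25 → 59
  G: 203 + 0.75×(0−203) = 203 − 152.25 = 50.75 → 51
  B: 148 + 0.75×(0−148) = 148 − 111 = 37 → 37
  → #3B3325

#F8ECD7, #3B3325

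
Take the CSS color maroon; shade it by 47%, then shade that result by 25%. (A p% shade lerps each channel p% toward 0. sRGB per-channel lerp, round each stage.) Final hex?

CSS maroon is rgb(128, 0, 0).
Lerp each channel 47% toward 0:
  R: 128 + 0.47×(0−128) = 128 − 60.16 = 67.84 → 68
  G: 0 + 0 = 0 → 0
  B: 0 + 0 = 0 → 0
After the shade: rgb(68, 0, 0) = #440000.
Per channel, c → c + 0.25(0 − c):
  R: 68 + 0.25×(0−68) = 68 − 17 = 51 → 51
  G: 0 + 0.25×(0−0) = 0 + 0 = 0 → 0
  B: 0 + 0.25×(0−0) = 0 + 0 = 0 → 0
rgb(51, 0, 0) = #330000.

#330000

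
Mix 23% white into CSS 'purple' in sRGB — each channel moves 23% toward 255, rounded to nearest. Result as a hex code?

CSS purple is rgb(128, 0, 128).
Per channel, c → c + 0.23(255 − c):
  R: 128 + 0.23×(255−128) = 128 + 29.21 = 157.21 → 157
  G: 0 + 0.23×(255−0) = 0 + 58.65 = 58.65 → 59
  B: 128 + 0.23×(255−128) = 128 + 29.21 = 157.21 → 157
rgb(157, 59, 157) = #9d3b9d.

#9d3b9d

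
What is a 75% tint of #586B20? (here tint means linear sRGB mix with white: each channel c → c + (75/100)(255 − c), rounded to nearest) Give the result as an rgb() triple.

#586B20 is rgb(88, 107, 32).
Lerp each channel 75% toward 255:
  R: 88 + 0.75×(255−88) = 88 + 125.25 = 213.25 → 213
  G: 107 + 0.75×(255−107) = 107 + 111 = 218 → 218
  B: 32 + 0.75×(255−32) = 32 + 167.25 = 199.25 → 199

rgb(213, 218, 199)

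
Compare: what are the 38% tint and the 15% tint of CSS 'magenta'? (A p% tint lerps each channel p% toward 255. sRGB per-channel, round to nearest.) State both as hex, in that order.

CSS magenta is rgb(255, 0, 255).
38% tint:
  R: 255 + 0.38×(255−255) = 255 + 0 = 255 → 255
  G: 0 + 96.9 = 96.9 → 97
  B: 255 + 0.38×(255−255) = 255 + 0 = 255 → 255
  → #FF61FF
15% tint:
  R: 255 + 0 = 255 → 255
  G: 0 + 38.25 = 38.25 → 38
  B: 255 + 0 = 255 → 255
  → #FF26FF

#FF61FF, #FF26FF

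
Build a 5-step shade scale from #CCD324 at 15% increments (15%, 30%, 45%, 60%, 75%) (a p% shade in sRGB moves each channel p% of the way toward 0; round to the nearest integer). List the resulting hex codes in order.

#ADB31F, #8F9419, #707414, #52540E, #333509

#CCD324 is rgb(204, 211, 36).
15%: (204 − 30.6 = 173.4→173, 211 − 31.65 = 179.35→179, 36 − 5.4 = 30.6→31) → #ADB31F
30%: (204 − 61.2 = 142.8→143, 211 − 63.3 = 147.7→148, 36 − 10.8 = 25.2→25) → #8F9419
45%: (204 − 91.8 = 112.2→112, 211 − 94.95 = 116.05→116, 36 − 16.2 = 19.8→20) → #707414
60%: (204 − 122.4 = 81.6→82, 211 − 126.6 = 84.4→84, 36 − 21.6 = 14.4→14) → #52540E
75%: (204 − 153 = 51→51, 211 − 158.25 = 52.75→53, 36 − 27 = 9→9) → #333509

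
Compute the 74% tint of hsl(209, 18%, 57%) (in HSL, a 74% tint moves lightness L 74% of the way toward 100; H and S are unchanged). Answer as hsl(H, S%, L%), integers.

hsl(209, 18%, 89%)

L moves 74% from 57 toward 100: 57 + 31.82 = 88.82 → 89.
H and S are unchanged.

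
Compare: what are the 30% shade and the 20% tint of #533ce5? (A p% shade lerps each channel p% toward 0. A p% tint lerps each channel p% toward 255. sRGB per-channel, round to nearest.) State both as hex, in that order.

#3a2aa0, #7563ea

#533ce5 is rgb(83, 60, 229).
30% shade:
  R: 83 − 24.9 = 58.1 → 58
  G: 60 − 18 = 42 → 42
  B: 229 − 68.7 = 160.3 → 160
  → #3a2aa0
20% tint:
  R: 83 + 34.4 = 117.4 → 117
  G: 60 + 0.2×(255−60) = 60 + 39 = 99 → 99
  B: 229 + 0.2×(255−229) = 229 + 5.2 = 234.2 → 234
  → #7563ea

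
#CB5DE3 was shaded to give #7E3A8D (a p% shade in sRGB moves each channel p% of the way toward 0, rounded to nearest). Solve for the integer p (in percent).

38%

#CB5DE3 is rgb(203, 93, 227); #7E3A8D is rgb(126, 58, 141).
On the B channel (widest range): 141 ≈ 227 + (p/100)(0 − 227), so p ≈ 100×(141 − 227)/(0 − 227) = -8600/-227 = 37.89.
p = 38 reproduces all three channels after rounding.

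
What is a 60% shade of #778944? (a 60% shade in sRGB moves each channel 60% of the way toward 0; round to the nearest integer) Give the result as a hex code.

#778944 is rgb(119, 137, 68).
Per channel, c → c + 0.6(0 − c):
  R: 119 + 0.6×(0−119) = 119 − 71.4 = 47.6 → 48
  G: 137 + 0.6×(0−137) = 137 − 82.2 = 54.8 → 55
  B: 68 + 0.6×(0−68) = 68 − 40.8 = 27.2 → 27
rgb(48, 55, 27) = #30371b.

#30371b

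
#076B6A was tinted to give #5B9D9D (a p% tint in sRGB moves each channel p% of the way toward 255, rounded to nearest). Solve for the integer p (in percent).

34%

#076B6A is rgb(7, 107, 106); #5B9D9D is rgb(91, 157, 157).
On the R channel (widest range): 91 ≈ 7 + (p/100)(255 − 7), so p ≈ 100×(91 − 7)/(255 − 7) = 8400/248 = 33.87.
p = 34 reproduces all three channels after rounding.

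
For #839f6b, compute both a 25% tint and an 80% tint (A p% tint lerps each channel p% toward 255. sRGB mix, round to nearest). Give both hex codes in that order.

#a2b790, #e6ece1

#839f6b is rgb(131, 159, 107).
25% tint:
  R: 131 + 31 = 162 → 162
  G: 159 + 24 = 183 → 183
  B: 107 + 0.25×(255−107) = 107 + 37 = 144 → 144
  → #a2b790
80% tint:
  R: 131 + 0.8×(255−131) = 131 + 99.2 = 230.2 → 230
  G: 159 + 0.8×(255−159) = 159 + 76.8 = 235.8 → 236
  B: 107 + 118.4 = 225.4 → 225
  → #e6ece1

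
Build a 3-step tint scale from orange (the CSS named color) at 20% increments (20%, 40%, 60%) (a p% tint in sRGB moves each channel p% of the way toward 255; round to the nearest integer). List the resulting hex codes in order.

CSS orange is rgb(255, 165, 0).
20%: (255→255, 165 + 18 = 183→183, 0 + 51 = 51→51) → #FFB733
40%: (255→255, 165 + 36 = 201→201, 0 + 102 = 102→102) → #FFC966
60%: (255→255, 165 + 54 = 219→219, 0 + 153 = 153→153) → #FFDB99

#FFB733, #FFC966, #FFDB99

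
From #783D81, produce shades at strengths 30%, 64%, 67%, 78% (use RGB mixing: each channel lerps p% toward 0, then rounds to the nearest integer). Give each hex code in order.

#783D81 is rgb(120, 61, 129).
30%: (120 − 36 = 84→84, 61 − 18.3 = 42.7→43, 129 − 38.7 = 90.3→90) → #542B5A
64%: (120 − 76.8 = 43.2→43, 61 − 39.04 = 21.96→22, 129 − 82.56 = 46.44→46) → #2B162E
67%: (120 − 80.4 = 39.6→40, 61 − 40.87 = 20.13→20, 129 − 86.43 = 42.57→43) → #28142B
78%: (120 − 93.6 = 26.4→26, 61 − 47.58 = 13.42→13, 129 − 100.62 = 28.38→28) → #1A0D1C

#542B5A, #2B162E, #28142B, #1A0D1C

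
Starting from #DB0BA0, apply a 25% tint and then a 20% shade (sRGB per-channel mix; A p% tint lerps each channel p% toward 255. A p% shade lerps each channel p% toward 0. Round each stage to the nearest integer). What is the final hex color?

#B63A93

#DB0BA0 is rgb(219, 11, 160).
Per channel, c → c + 0.25(255 − c):
  R: 219 + 0.25×(255−219) = 219 + 9 = 228 → 228
  G: 11 + 0.25×(255−11) = 11 + 61 = 72 → 72
  B: 160 + 0.25×(255−160) = 160 + 23.75 = 183.75 → 184
After the tint: rgb(228, 72, 184) = #E448B8.
Per channel, c → c + 0.2(0 − c):
  R: 228 + 0.2×(0−228) = 228 − 45.6 = 182.4 → 182
  G: 72 − 14.4 = 57.6 → 58
  B: 184 + 0.2×(0−184) = 184 − 36.8 = 147.2 → 147
rgb(182, 58, 147) = #B63A93.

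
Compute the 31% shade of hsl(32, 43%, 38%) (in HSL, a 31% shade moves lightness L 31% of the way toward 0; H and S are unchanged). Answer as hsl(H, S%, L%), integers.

L moves 31% from 38 toward 0: 38 − 11.78 = 26.22 → 26.
H and S are unchanged.

hsl(32, 43%, 26%)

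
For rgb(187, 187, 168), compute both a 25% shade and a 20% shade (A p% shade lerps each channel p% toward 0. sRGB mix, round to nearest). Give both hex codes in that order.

25% shade:
  R: 187 − 46.75 = 140.25 → 140
  G: 187 + 0.25×(0−187) = 187 − 46.75 = 140.25 → 140
  B: 168 + 0.25×(0−168) = 168 − 42 = 126 → 126
  → #8C8C7E
20% shade:
  R: 187 + 0.2×(0−187) = 187 − 37.4 = 149.6 → 150
  G: 187 + 0.2×(0−187) = 187 − 37.4 = 149.6 → 150
  B: 168 + 0.2×(0−168) = 168 − 33.6 = 134.4 → 134
  → #969686

#8C8C7E, #969686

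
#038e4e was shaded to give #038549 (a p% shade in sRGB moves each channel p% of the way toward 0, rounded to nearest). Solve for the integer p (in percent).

6%

#038e4e is rgb(3, 142, 78); #038549 is rgb(3, 133, 73).
On the G channel (widest range): 133 ≈ 142 + (p/100)(0 − 142), so p ≈ 100×(133 − 142)/(0 − 142) = -900/-142 = 6.34.
p = 6 reproduces all three channels after rounding.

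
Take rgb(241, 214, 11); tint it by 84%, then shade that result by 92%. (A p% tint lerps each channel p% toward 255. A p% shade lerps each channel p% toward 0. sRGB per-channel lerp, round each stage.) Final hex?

Per channel, c → c + 0.84(255 − c):
  R: 241 + 0.84×(255−241) = 241 + 11.76 = 252.76 → 253
  G: 214 + 0.84×(255−214) = 214 + 34.44 = 248.44 → 248
  B: 11 + 0.84×(255−11) = 11 + 204.96 = 215.96 → 216
After the tint: rgb(253, 248, 216) = #FDF8D8.
Per channel, c → c + 0.92(0 − c):
  R: 253 − 232.76 = 20.24 → 20
  G: 248 − 228.16 = 19.84 → 20
  B: 216 + 0.92×(0−216) = 216 − 198.72 = 17.28 → 17
rgb(20, 20, 17) = #141411.

#141411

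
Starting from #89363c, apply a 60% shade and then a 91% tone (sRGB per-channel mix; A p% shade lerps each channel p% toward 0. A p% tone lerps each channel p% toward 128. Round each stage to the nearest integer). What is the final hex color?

#89363c is rgb(137, 54, 60).
Lerp each channel 60% toward 0:
  R: 137 − 82.2 = 54.8 → 55
  G: 54 − 32.4 = 21.6 → 22
  B: 60 + 0.6×(0−60) = 60 − 36 = 24 → 24
After the shade: rgb(55, 22, 24) = #371618.
Lerp each channel 91% toward 128:
  R: 55 + 66.43 = 121.43 → 121
  G: 22 + 0.91×(128−22) = 22 + 96.46 = 118.46 → 118
  B: 24 + 0.91×(128−24) = 24 + 94.64 = 118.64 → 119
rgb(121, 118, 119) = #797677.

#797677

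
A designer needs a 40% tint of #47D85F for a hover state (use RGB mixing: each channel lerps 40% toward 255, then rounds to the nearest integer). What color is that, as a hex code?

#47D85F is rgb(71, 216, 95).
Lerp each channel 40% toward 255:
  R: 71 + 73.6 = 144.6 → 145
  G: 216 + 0.4×(255−216) = 216 + 15.6 = 231.6 → 232
  B: 95 + 0.4×(255−95) = 95 + 64 = 159 → 159
rgb(145, 232, 159) = #91E89F.

#91E89F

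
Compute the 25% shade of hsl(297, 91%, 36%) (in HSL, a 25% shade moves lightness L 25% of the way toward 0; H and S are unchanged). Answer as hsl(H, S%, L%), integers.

hsl(297, 91%, 27%)

L moves 25% from 36 toward 0: 36 − 9 = 27 → 27.
H and S are unchanged.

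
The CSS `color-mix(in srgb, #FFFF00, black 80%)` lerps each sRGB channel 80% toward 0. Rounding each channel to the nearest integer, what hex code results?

#FFFF00 is rgb(255, 255, 0).
Per channel, c → c + 0.8(0 − c):
  R: 255 − 204 = 51 → 51
  G: 255 − 204 = 51 → 51
  B: 0 + 0.8×(0−0) = 0 + 0 = 0 → 0
rgb(51, 51, 0) = #333300.

#333300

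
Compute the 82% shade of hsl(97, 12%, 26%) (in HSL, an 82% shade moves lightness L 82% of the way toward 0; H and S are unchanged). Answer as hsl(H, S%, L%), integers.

L moves 82% from 26 toward 0: 26 − 21.32 = 4.68 → 5.
H and S are unchanged.

hsl(97, 12%, 5%)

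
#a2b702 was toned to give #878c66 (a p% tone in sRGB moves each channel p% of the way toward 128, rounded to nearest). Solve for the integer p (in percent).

#a2b702 is rgb(162, 183, 2); #878c66 is rgb(135, 140, 102).
On the B channel (widest range): 102 ≈ 2 + (p/100)(128 − 2), so p ≈ 100×(102 − 2)/(128 − 2) = 10000/126 = 79.37.
p = 79 reproduces all three channels after rounding.

79%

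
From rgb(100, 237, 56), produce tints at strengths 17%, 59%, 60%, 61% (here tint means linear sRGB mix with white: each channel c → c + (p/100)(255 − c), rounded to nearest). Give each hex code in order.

#7ef05a, #bff8ad, #c1f8af, #c3f8b1

17%: (100 + 26.35 = 126.35→126, 237 + 3.06 = 240.06→240, 56 + 33.83 = 89.83→90) → #7ef05a
59%: (100 + 91.45 = 191.45→191, 237 + 10.62 = 247.62→248, 56 + 117.41 = 173.41→173) → #bff8ad
60%: (100 + 93 = 193→193, 237 + 10.8 = 247.8→248, 56 + 119.4 = 175.4→175) → #c1f8af
61%: (100 + 94.55 = 194.55→195, 237 + 10.98 = 247.98→248, 56 + 121.39 = 177.39→177) → #c3f8b1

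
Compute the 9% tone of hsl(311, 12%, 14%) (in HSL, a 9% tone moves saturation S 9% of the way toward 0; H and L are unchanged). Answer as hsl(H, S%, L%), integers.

S moves 9% from 12 toward 0: 12 − 1.08 = 10.92 → 11.
H and L are unchanged.

hsl(311, 11%, 14%)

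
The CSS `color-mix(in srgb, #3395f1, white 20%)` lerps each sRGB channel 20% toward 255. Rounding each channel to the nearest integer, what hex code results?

#5caaf4

#3395f1 is rgb(51, 149, 241).
Per channel, c → c + 0.2(255 − c):
  R: 51 + 0.2×(255−51) = 51 + 40.8 = 91.8 → 92
  G: 149 + 0.2×(255−149) = 149 + 21.2 = 170.2 → 170
  B: 241 + 0.2×(255−241) = 241 + 2.8 = 243.8 → 244
rgb(92, 170, 244) = #5caaf4.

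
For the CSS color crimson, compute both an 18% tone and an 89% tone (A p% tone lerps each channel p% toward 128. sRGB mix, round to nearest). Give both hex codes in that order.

CSS crimson is rgb(220, 20, 60).
18% tone:
  R: 220 + 0.18×(128−220) = 220 − 16.56 = 203.44 → 203
  G: 20 + 19.44 = 39.44 → 39
  B: 60 + 12.24 = 72.24 → 72
  → #CB2748
89% tone:
  R: 220 − 81.88 = 138.12 → 138
  G: 20 + 0.89×(128−20) = 20 + 96.12 = 116.12 → 116
  B: 60 + 0.89×(128−60) = 60 + 60.52 = 120.52 → 121
  → #8A7479

#CB2748, #8A7479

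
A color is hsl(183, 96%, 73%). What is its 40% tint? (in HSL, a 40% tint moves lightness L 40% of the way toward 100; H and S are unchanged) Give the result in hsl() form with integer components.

hsl(183, 96%, 84%)

L moves 40% from 73 toward 100: 73 + 10.8 = 83.8 → 84.
H and S are unchanged.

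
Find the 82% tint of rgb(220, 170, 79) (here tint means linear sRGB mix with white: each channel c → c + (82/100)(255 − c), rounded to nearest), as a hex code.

Per channel, c → c + 0.82(255 − c):
  R: 220 + 28.7 = 248.7 → 249
  G: 170 + 0.82×(255−170) = 170 + 69.7 = 239.7 → 240
  B: 79 + 0.82×(255−79) = 79 + 144.32 = 223.32 → 223
rgb(249, 240, 223) = #F9F0DF.

#F9F0DF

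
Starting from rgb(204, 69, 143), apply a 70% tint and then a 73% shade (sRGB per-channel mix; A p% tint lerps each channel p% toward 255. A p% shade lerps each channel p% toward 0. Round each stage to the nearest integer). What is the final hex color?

#41363c

A 70% tint moves each channel 70% toward 255:
  R: 204 + 0.7×(255−204) = 204 + 35.7 = 239.7 → 240
  G: 69 + 0.7×(255−69) = 69 + 130.2 = 199.2 → 199
  B: 143 + 0.7×(255−143) = 143 + 78.4 = 221.4 → 221
After the tint: rgb(240, 199, 221) = #f0c7dd.
Lerp each channel 73% toward 0:
  R: 240 + 0.73×(0−240) = 240 − 175.2 = 64.8 → 65
  G: 199 − 145.27 = 53.73 → 54
  B: 221 + 0.73×(0−221) = 221 − 161.33 = 59.67 → 60
rgb(65, 54, 60) = #41363c.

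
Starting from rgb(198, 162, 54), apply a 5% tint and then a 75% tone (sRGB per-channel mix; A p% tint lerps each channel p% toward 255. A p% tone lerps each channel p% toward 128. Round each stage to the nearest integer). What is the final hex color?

#928a70

A 5% tint moves each channel 5% toward 255:
  R: 198 + 0.05×(255−198) = 198 + 2.85 = 200.85 → 201
  G: 162 + 0.05×(255−162) = 162 + 4.65 = 166.65 → 167
  B: 54 + 10.05 = 64.05 → 64
After the tint: rgb(201, 167, 64) = #c9a740.
Per channel, c → c + 0.75(128 − c):
  R: 201 + 0.75×(128−201) = 201 − 54.75 = 146.25 → 146
  G: 167 + 0.75×(128−167) = 167 − 29.25 = 137.75 → 138
  B: 64 + 48 = 112 → 112
rgb(146, 138, 112) = #928a70.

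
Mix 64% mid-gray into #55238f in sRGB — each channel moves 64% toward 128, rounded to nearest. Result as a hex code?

#55238f is rgb(85, 35, 143).
A 64% tone moves each channel 64% toward 128:
  R: 85 + 27.52 = 112.52 → 113
  G: 35 + 59.52 = 94.52 → 95
  B: 143 − 9.6 = 133.4 → 133
rgb(113, 95, 133) = #715f85.

#715f85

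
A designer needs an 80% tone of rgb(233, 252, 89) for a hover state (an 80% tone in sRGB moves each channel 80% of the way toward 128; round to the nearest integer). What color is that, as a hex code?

#959978

An 80% tone moves each channel 80% toward 128:
  R: 233 − 84 = 149 → 149
  G: 252 − 99.2 = 152.8 → 153
  B: 89 + 0.8×(128−89) = 89 + 31.2 = 120.2 → 120
rgb(149, 153, 120) = #959978.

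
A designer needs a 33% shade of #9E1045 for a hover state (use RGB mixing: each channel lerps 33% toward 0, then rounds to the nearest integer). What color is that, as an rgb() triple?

rgb(106, 11, 46)

#9E1045 is rgb(158, 16, 69).
Per channel, c → c + 0.33(0 − c):
  R: 158 + 0.33×(0−158) = 158 − 52.14 = 105.86 → 106
  G: 16 − 5.28 = 10.72 → 11
  B: 69 + 0.33×(0−69) = 69 − 22.77 = 46.23 → 46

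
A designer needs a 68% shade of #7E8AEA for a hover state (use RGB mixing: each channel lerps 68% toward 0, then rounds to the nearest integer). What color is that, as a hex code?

#282C4B

#7E8AEA is rgb(126, 138, 234).
Per channel, c → c + 0.68(0 − c):
  R: 126 − 85.68 = 40.32 → 40
  G: 138 − 93.84 = 44.16 → 44
  B: 234 + 0.68×(0−234) = 234 − 159.12 = 74.88 → 75
rgb(40, 44, 75) = #282C4B.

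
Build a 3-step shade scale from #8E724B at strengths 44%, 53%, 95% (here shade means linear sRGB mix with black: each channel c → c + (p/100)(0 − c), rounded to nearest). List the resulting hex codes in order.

#50402A, #433623, #070604

#8E724B is rgb(142, 114, 75).
44%: (142 − 62.48 = 79.52→80, 114 − 50.16 = 63.84→64, 75 − 33 = 42→42) → #50402A
53%: (142 − 75.26 = 66.74→67, 114 − 60.42 = 53.58→54, 75 − 39.75 = 35.25→35) → #433623
95%: (142 − 134.9 = 7.1→7, 114 − 108.3 = 5.7→6, 75 − 71.25 = 3.75→4) → #070604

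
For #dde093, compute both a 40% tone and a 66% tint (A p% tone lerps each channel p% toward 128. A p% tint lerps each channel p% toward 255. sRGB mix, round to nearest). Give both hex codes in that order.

#b8ba8b, #f3f4da

#dde093 is rgb(221, 224, 147).
40% tone:
  R: 221 + 0.4×(128−221) = 221 − 37.2 = 183.8 → 184
  G: 224 − 38.4 = 185.6 → 186
  B: 147 + 0.4×(128−147) = 147 − 7.6 = 139.4 → 139
  → #b8ba8b
66% tint:
  R: 221 + 22.44 = 243.44 → 243
  G: 224 + 0.66×(255−224) = 224 + 20.46 = 244.46 → 244
  B: 147 + 71.28 = 218.28 → 218
  → #f3f4da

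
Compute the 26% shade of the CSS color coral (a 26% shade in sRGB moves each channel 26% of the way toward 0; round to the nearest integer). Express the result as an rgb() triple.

CSS coral is rgb(255, 127, 80).
A 26% shade moves each channel 26% toward 0:
  R: 255 − 66.3 = 188.7 → 189
  G: 127 − 33.02 = 93.98 → 94
  B: 80 + 0.26×(0−80) = 80 − 20.8 = 59.2 → 59

rgb(189, 94, 59)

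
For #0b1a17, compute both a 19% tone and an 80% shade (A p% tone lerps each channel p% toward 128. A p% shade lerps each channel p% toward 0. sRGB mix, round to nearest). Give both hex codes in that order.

#212d2b, #020505

#0b1a17 is rgb(11, 26, 23).
19% tone:
  R: 11 + 22.23 = 33.23 → 33
  G: 26 + 19.38 = 45.38 → 45
  B: 23 + 0.19×(128−23) = 23 + 19.95 = 42.95 → 43
  → #212d2b
80% shade:
  R: 11 + 0.8×(0−11) = 11 − 8.8 = 2.2 → 2
  G: 26 − 20.8 = 5.2 → 5
  B: 23 − 18.4 = 4.6 → 5
  → #020505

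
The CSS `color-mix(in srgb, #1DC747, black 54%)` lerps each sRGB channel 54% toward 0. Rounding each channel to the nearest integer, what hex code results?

#0D5C21

#1DC747 is rgb(29, 199, 71).
A 54% shade moves each channel 54% toward 0:
  R: 29 + 0.54×(0−29) = 29 − 15.66 = 13.34 → 13
  G: 199 + 0.54×(0−199) = 199 − 107.46 = 91.54 → 92
  B: 71 − 38.34 = 32.66 → 33
rgb(13, 92, 33) = #0D5C21.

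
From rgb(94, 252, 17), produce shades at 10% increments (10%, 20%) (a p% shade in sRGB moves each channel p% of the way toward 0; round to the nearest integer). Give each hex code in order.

#55E30F, #4BCA0E

10%: (94 − 9.4 = 84.6→85, 252 − 25.2 = 226.8→227, 17 − 1.7 = 15.3→15) → #55E30F
20%: (94 − 18.8 = 75.2→75, 252 − 50.4 = 201.6→202, 17 − 3.4 = 13.6→14) → #4BCA0E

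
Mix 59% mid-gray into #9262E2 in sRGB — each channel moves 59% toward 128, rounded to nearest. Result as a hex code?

#8774A8

#9262E2 is rgb(146, 98, 226).
Per channel, c → c + 0.59(128 − c):
  R: 146 + 0.59×(128−146) = 146 − 10.62 = 135.38 → 135
  G: 98 + 17.7 = 115.7 → 116
  B: 226 + 0.59×(128−226) = 226 − 57.82 = 168.18 → 168
rgb(135, 116, 168) = #8774A8.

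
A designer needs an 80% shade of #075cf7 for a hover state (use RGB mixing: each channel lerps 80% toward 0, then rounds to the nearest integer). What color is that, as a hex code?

#075cf7 is rgb(7, 92, 247).
Lerp each channel 80% toward 0:
  R: 7 − 5.6 = 1.4 → 1
  G: 92 − 73.6 = 18.4 → 18
  B: 247 + 0.8×(0−247) = 247 − 197.6 = 49.4 → 49
rgb(1, 18, 49) = #011231.

#011231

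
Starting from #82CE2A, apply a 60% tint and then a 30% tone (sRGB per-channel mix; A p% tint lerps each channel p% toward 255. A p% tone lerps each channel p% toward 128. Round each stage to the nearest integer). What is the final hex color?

#B6CB9D

#82CE2A is rgb(130, 206, 42).
Lerp each channel 60% toward 255:
  R: 130 + 0.6×(255−130) = 130 + 75 = 205 → 205
  G: 206 + 29.4 = 235.4 → 235
  B: 42 + 0.6×(255−42) = 42 + 127.8 = 169.8 → 170
After the tint: rgb(205, 235, 170) = #CDEBAA.
Lerp each channel 30% toward 128:
  R: 205 − 23.1 = 181.9 → 182
  G: 235 − 32.1 = 202.9 → 203
  B: 170 − 12.6 = 157.4 → 157
rgb(182, 203, 157) = #B6CB9D.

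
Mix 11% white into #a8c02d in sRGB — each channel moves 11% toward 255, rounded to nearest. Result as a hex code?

#b2c744

#a8c02d is rgb(168, 192, 45).
An 11% tint moves each channel 11% toward 255:
  R: 168 + 9.57 = 177.57 → 178
  G: 192 + 0.11×(255−192) = 192 + 6.93 = 198.93 → 199
  B: 45 + 23.1 = 68.1 → 68
rgb(178, 199, 68) = #b2c744.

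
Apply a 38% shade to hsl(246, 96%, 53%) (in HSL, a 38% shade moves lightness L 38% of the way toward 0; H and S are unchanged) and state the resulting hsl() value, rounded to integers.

L moves 38% from 53 toward 0: 53 − 20.14 = 32.86 → 33.
H and S are unchanged.

hsl(246, 96%, 33%)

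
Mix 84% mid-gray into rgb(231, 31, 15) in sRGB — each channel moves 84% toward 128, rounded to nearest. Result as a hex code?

#90706e

An 84% tone moves each channel 84% toward 128:
  R: 231 + 0.84×(128−231) = 231 − 86.52 = 144.48 → 144
  G: 31 + 81.48 = 112.48 → 112
  B: 15 + 0.84×(128−15) = 15 + 94.92 = 109.92 → 110
rgb(144, 112, 110) = #90706e.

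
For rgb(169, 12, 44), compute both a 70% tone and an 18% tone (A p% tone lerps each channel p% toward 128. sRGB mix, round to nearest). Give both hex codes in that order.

#8c5d67, #a2213b

70% tone:
  R: 169 + 0.7×(128−169) = 169 − 28.7 = 140.3 → 140
  G: 12 + 0.7×(128−12) = 12 + 81.2 = 93.2 → 93
  B: 44 + 0.7×(128−44) = 44 + 58.8 = 102.8 → 103
  → #8c5d67
18% tone:
  R: 169 + 0.18×(128−169) = 169 − 7.38 = 161.62 → 162
  G: 12 + 20.88 = 32.88 → 33
  B: 44 + 0.18×(128−44) = 44 + 15.12 = 59.12 → 59
  → #a2213b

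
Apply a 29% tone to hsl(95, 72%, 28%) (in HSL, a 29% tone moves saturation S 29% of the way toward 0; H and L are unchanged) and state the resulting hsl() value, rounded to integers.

S moves 29% from 72 toward 0: 72 − 20.88 = 51.12 → 51.
H and L are unchanged.

hsl(95, 51%, 28%)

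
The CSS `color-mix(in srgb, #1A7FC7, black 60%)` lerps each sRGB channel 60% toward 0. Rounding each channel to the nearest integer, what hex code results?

#0A3350

#1A7FC7 is rgb(26, 127, 199).
Per channel, c → c + 0.6(0 − c):
  R: 26 − 15.6 = 10.4 → 10
  G: 127 + 0.6×(0−127) = 127 − 76.2 = 50.8 → 51
  B: 199 + 0.6×(0−199) = 199 − 119.4 = 79.6 → 80
rgb(10, 51, 80) = #0A3350.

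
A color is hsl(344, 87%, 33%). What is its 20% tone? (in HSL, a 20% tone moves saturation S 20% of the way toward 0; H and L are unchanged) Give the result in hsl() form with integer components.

S moves 20% from 87 toward 0: 87 − 17.4 = 69.6 → 70.
H and L are unchanged.

hsl(344, 70%, 33%)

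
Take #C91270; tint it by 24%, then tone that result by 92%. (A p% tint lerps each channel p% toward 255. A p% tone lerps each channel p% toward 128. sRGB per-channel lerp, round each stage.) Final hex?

#C91270 is rgb(201, 18, 112).
Per channel, c → c + 0.24(255 − c):
  R: 201 + 12.96 = 213.96 → 214
  G: 18 + 0.24×(255−18) = 18 + 56.88 = 74.88 → 75
  B: 112 + 0.24×(255−112) = 112 + 34.32 = 146.32 → 146
After the tint: rgb(214, 75, 146) = #D64B92.
Lerp each channel 92% toward 128:
  R: 214 + 0.92×(128−214) = 214 − 79.12 = 134.88 → 135
  G: 75 + 48.76 = 123.76 → 124
  B: 146 + 0.92×(128−146) = 146 − 16.56 = 129.44 → 129
rgb(135, 124, 129) = #877C81.

#877C81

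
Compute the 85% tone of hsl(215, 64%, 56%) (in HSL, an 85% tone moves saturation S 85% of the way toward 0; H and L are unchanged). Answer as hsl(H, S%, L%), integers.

hsl(215, 10%, 56%)

S moves 85% from 64 toward 0: 64 − 54.4 = 9.6 → 10.
H and L are unchanged.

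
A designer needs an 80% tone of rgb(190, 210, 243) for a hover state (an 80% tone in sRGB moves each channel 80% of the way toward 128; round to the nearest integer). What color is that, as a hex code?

#8C9097

An 80% tone moves each channel 80% toward 128:
  R: 190 + 0.8×(128−190) = 190 − 49.6 = 140.4 → 140
  G: 210 + 0.8×(128−210) = 210 − 65.6 = 144.4 → 144
  B: 243 − 92 = 151 → 151
rgb(140, 144, 151) = #8C9097.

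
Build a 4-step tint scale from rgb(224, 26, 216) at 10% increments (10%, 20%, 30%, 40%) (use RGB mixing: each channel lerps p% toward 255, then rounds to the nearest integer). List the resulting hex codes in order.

#E331DC, #E648E0, #E95FE4, #EC76E8

10%: (224 + 3.1 = 227.1→227, 26 + 22.9 = 48.9→49, 216 + 3.9 = 219.9→220) → #E331DC
20%: (224 + 6.2 = 230.2→230, 26 + 45.8 = 71.8→72, 216 + 7.8 = 223.8→224) → #E648E0
30%: (224 + 9.3 = 233.3→233, 26 + 68.7 = 94.7→95, 216 + 11.7 = 227.7→228) → #E95FE4
40%: (224 + 12.4 = 236.4→236, 26 + 91.6 = 117.6→118, 216 + 15.6 = 231.6→232) → #EC76E8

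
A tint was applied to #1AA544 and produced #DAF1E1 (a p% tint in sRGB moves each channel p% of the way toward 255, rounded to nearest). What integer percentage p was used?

84%

#1AA544 is rgb(26, 165, 68); #DAF1E1 is rgb(218, 241, 225).
On the R channel (widest range): 218 ≈ 26 + (p/100)(255 − 26), so p ≈ 100×(218 − 26)/(255 − 26) = 19200/229 = 83.84.
p = 84 reproduces all three channels after rounding.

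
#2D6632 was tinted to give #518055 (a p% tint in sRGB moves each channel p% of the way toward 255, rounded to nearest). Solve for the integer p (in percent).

17%

#2D6632 is rgb(45, 102, 50); #518055 is rgb(81, 128, 85).
On the R channel (widest range): 81 ≈ 45 + (p/100)(255 − 45), so p ≈ 100×(81 − 45)/(255 − 45) = 3600/210 = 17.14.
p = 17 reproduces all three channels after rounding.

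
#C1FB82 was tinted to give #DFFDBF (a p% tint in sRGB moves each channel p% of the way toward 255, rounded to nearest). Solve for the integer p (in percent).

49%

#C1FB82 is rgb(193, 251, 130); #DFFDBF is rgb(223, 253, 191).
On the B channel (widest range): 191 ≈ 130 + (p/100)(255 − 130), so p ≈ 100×(191 − 130)/(255 − 130) = 6100/125 = 48.80.
p = 49 reproduces all three channels after rounding.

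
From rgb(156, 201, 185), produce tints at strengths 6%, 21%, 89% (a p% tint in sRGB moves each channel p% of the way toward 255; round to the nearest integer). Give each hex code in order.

6%: (156 + 5.94 = 161.94→162, 201 + 3.24 = 204.24→204, 185 + 4.2 = 189.2→189) → #A2CCBD
21%: (156 + 20.79 = 176.79→177, 201 + 11.34 = 212.34→212, 185 + 14.7 = 199.7→200) → #B1D4C8
89%: (156 + 88.11 = 244.11→244, 201 + 48.06 = 249.06→249, 185 + 62.3 = 247.3→247) → #F4F9F7

#A2CCBD, #B1D4C8, #F4F9F7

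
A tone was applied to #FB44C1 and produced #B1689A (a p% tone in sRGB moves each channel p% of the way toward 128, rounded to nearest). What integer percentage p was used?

#FB44C1 is rgb(251, 68, 193); #B1689A is rgb(177, 104, 154).
On the R channel (widest range): 177 ≈ 251 + (p/100)(128 − 251), so p ≈ 100×(177 − 251)/(128 − 251) = -7400/-123 = 60.16.
p = 60 reproduces all three channels after rounding.

60%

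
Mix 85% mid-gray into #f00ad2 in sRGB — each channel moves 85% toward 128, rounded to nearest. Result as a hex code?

#916e8c

#f00ad2 is rgb(240, 10, 210).
An 85% tone moves each channel 85% toward 128:
  R: 240 + 0.85×(128−240) = 240 − 95.2 = 144.8 → 145
  G: 10 + 100.3 = 110.3 → 110
  B: 210 + 0.85×(128−210) = 210 − 69.7 = 140.3 → 140
rgb(145, 110, 140) = #916e8c.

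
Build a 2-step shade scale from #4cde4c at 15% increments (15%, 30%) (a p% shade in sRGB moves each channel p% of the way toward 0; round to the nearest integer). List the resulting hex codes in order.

#41bd41, #359b35

#4cde4c is rgb(76, 222, 76).
15%: (76 − 11.4 = 64.6→65, 222 − 33.3 = 188.7→189, 76 − 11.4 = 64.6→65) → #41bd41
30%: (76 − 22.8 = 53.2→53, 222 − 66.6 = 155.4→155, 76 − 22.8 = 53.2→53) → #359b35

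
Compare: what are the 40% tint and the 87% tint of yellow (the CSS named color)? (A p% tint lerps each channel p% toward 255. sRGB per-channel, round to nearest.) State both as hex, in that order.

#FFFF66, #FFFFDE

CSS yellow is rgb(255, 255, 0).
40% tint:
  R: 255 + 0 = 255 → 255
  G: 255 + 0.4×(255−255) = 255 + 0 = 255 → 255
  B: 0 + 102 = 102 → 102
  → #FFFF66
87% tint:
  R: 255 + 0 = 255 → 255
  G: 255 + 0.87×(255−255) = 255 + 0 = 255 → 255
  B: 0 + 0.87×(255−0) = 0 + 221.85 = 221.85 → 222
  → #FFFFDE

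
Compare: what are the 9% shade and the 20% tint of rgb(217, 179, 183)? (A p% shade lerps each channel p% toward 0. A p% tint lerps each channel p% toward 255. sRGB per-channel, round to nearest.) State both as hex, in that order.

#c5a3a7, #e1c2c5

9% shade:
  R: 217 − 19.53 = 197.47 → 197
  G: 179 + 0.09×(0−179) = 179 − 16.11 = 162.89 → 163
  B: 183 + 0.09×(0−183) = 183 − 16.47 = 166.53 → 167
  → #c5a3a7
20% tint:
  R: 217 + 7.6 = 224.6 → 225
  G: 179 + 15.2 = 194.2 → 194
  B: 183 + 14.4 = 197.4 → 197
  → #e1c2c5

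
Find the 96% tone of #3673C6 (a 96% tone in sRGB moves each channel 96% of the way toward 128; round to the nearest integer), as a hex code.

#3673C6 is rgb(54, 115, 198).
A 96% tone moves each channel 96% toward 128:
  R: 54 + 0.96×(128−54) = 54 + 71.04 = 125.04 → 125
  G: 115 + 12.48 = 127.48 → 127
  B: 198 + 0.96×(128−198) = 198 − 67.2 = 130.8 → 131
rgb(125, 127, 131) = #7D7F83.

#7D7F83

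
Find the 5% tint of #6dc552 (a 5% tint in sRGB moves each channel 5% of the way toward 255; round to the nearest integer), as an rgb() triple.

#6dc552 is rgb(109, 197, 82).
A 5% tint moves each channel 5% toward 255:
  R: 109 + 0.05×(255−109) = 109 + 7.3 = 116.3 → 116
  G: 197 + 2.9 = 199.9 → 200
  B: 82 + 0.05×(255−82) = 82 + 8.65 = 90.65 → 91

rgb(116, 200, 91)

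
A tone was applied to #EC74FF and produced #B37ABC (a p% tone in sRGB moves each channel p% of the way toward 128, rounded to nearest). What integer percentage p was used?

53%

#EC74FF is rgb(236, 116, 255); #B37ABC is rgb(179, 122, 188).
On the B channel (widest range): 188 ≈ 255 + (p/100)(128 − 255), so p ≈ 100×(188 − 255)/(128 − 255) = -6700/-127 = 52.76.
p = 53 reproduces all three channels after rounding.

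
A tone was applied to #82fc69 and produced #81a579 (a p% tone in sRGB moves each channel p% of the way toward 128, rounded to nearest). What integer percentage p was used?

70%

#82fc69 is rgb(130, 252, 105); #81a579 is rgb(129, 165, 121).
On the G channel (widest range): 165 ≈ 252 + (p/100)(128 − 252), so p ≈ 100×(165 − 252)/(128 − 252) = -8700/-124 = 70.16.
p = 70 reproduces all three channels after rounding.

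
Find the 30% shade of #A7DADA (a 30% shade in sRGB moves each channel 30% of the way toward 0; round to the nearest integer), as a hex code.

#A7DADA is rgb(167, 218, 218).
Per channel, c → c + 0.3(0 − c):
  R: 167 + 0.3×(0−167) = 167 − 50.1 = 116.9 → 117
  G: 218 + 0.3×(0−218) = 218 − 65.4 = 152.6 → 153
  B: 218 + 0.3×(0−218) = 218 − 65.4 = 152.6 → 153
rgb(117, 153, 153) = #759999.

#759999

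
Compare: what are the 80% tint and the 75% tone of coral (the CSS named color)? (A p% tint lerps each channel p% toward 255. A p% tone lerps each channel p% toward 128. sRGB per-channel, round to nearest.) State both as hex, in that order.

#FFE5DC, #A08074

CSS coral is rgb(255, 127, 80).
80% tint:
  R: 255 + 0 = 255 → 255
  G: 127 + 0.8×(255−127) = 127 + 102.4 = 229.4 → 229
  B: 80 + 0.8×(255−80) = 80 + 140 = 220 → 220
  → #FFE5DC
75% tone:
  R: 255 + 0.75×(128−255) = 255 − 95.25 = 159.75 → 160
  G: 127 + 0.75 = 127.75 → 128
  B: 80 + 36 = 116 → 116
  → #A08074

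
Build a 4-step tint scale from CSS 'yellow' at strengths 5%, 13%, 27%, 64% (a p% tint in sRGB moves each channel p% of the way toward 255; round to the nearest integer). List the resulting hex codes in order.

#ffff0d, #ffff21, #ffff45, #ffffa3

CSS yellow is rgb(255, 255, 0).
5%: (255→255, 255→255, 0 + 12.75 = 12.75→13) → #ffff0d
13%: (255→255, 255→255, 0 + 33.15 = 33.15→33) → #ffff21
27%: (255→255, 255→255, 0 + 68.85 = 68.85→69) → #ffff45
64%: (255→255, 255→255, 0 + 163.2 = 163.2→163) → #ffffa3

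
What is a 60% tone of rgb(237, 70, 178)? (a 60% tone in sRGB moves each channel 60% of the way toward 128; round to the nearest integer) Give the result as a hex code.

#AC6994

Per channel, c → c + 0.6(128 − c):
  R: 237 − 65.4 = 171.6 → 172
  G: 70 + 34.8 = 104.8 → 105
  B: 178 + 0.6×(128−178) = 178 − 30 = 148 → 148
rgb(172, 105, 148) = #AC6994.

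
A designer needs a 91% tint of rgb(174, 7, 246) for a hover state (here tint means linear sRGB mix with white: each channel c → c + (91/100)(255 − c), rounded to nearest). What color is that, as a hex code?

Per channel, c → c + 0.91(255 − c):
  R: 174 + 0.91×(255−174) = 174 + 73.71 = 247.71 → 248
  G: 7 + 0.91×(255−7) = 7 + 225.68 = 232.68 → 233
  B: 246 + 8.19 = 254.19 → 254
rgb(248, 233, 254) = #F8E9FE.

#F8E9FE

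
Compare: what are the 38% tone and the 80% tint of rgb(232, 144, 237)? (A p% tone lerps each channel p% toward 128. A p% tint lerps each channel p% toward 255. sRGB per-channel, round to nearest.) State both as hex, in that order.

38% tone:
  R: 232 + 0.38×(128−232) = 232 − 39.52 = 192.48 → 192
  G: 144 − 6.08 = 137.92 → 138
  B: 237 + 0.38×(128−237) = 237 − 41.42 = 195.58 → 196
  → #C08AC4
80% tint:
  R: 232 + 0.8×(255−232) = 232 + 18.4 = 250.4 → 250
  G: 144 + 0.8×(255−144) = 144 + 88.8 = 232.8 → 233
  B: 237 + 0.8×(255−237) = 237 + 14.4 = 251.4 → 251
  → #FAE9FB

#C08AC4, #FAE9FB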